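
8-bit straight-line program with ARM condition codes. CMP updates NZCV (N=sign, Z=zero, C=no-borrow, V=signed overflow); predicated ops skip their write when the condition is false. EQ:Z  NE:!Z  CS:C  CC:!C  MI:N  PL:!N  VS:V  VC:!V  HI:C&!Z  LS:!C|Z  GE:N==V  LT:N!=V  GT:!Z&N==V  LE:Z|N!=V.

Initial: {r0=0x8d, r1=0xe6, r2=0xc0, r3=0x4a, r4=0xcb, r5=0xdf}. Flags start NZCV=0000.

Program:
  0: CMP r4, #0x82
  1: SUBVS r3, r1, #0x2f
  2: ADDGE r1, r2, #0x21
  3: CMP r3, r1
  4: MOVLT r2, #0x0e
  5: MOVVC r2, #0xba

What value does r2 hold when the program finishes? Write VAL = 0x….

VAL = 0xba

[0] flags=0010 → (cmp)
[1] flags=0010 VS?F → skip
[2] flags=0010 GE?T → r1=0xe1
[3] flags=0000 → (cmp)
[4] flags=0000 LT?F → skip
[5] flags=0000 VC?T → r2=0xba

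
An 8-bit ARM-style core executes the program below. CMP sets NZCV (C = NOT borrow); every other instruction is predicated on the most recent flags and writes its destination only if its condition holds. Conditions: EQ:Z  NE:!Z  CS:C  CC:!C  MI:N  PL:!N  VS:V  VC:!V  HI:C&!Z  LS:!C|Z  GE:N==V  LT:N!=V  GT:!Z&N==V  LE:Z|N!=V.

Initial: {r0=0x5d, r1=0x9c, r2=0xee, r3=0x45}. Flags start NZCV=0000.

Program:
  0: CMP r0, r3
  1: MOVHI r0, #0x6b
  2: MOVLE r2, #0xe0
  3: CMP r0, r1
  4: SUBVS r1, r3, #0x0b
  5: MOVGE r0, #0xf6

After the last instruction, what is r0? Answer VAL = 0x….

[0] flags=0010 → (cmp)
[1] flags=0010 HI?T → r0=0x6b
[2] flags=0010 LE?F → skip
[3] flags=1001 → (cmp)
[4] flags=1001 VS?T → r1=0x3a
[5] flags=1001 GE?T → r0=0xf6

VAL = 0xf6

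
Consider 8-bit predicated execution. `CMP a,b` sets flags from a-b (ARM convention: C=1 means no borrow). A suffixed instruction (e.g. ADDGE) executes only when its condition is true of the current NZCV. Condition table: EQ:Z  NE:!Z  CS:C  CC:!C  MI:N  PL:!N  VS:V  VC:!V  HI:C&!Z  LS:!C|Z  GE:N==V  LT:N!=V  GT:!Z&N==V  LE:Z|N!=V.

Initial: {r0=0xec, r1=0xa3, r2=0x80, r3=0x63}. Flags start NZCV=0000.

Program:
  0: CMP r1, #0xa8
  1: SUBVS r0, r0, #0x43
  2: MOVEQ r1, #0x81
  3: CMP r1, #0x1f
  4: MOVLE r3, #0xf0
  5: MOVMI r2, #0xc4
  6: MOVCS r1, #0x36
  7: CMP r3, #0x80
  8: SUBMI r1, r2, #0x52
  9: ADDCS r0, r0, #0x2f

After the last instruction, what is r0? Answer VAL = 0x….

[0] flags=1000 → (cmp)
[1] flags=1000 VS?F → skip
[2] flags=1000 EQ?F → skip
[3] flags=1010 → (cmp)
[4] flags=1010 LE?T → r3=0xf0
[5] flags=1010 MI?T → r2=0xc4
[6] flags=1010 CS?T → r1=0x36
[7] flags=0010 → (cmp)
[8] flags=0010 MI?F → skip
[9] flags=0010 CS?T → r0=0x1b

VAL = 0x1b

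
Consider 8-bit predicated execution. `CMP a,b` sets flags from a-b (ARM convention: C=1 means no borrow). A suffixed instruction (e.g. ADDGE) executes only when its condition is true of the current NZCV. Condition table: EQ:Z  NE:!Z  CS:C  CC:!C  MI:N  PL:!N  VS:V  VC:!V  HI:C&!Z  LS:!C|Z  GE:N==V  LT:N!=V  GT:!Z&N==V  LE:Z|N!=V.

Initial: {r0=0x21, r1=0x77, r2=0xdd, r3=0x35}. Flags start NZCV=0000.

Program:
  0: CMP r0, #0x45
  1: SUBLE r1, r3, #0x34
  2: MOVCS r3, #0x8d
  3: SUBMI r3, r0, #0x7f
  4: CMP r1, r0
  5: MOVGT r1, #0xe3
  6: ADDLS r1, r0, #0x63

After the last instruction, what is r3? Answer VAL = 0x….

VAL = 0xa2

[0] flags=1000 → (cmp)
[1] flags=1000 LE?T → r1=0x01
[2] flags=1000 CS?F → skip
[3] flags=1000 MI?T → r3=0xa2
[4] flags=1000 → (cmp)
[5] flags=1000 GT?F → skip
[6] flags=1000 LS?T → r1=0x84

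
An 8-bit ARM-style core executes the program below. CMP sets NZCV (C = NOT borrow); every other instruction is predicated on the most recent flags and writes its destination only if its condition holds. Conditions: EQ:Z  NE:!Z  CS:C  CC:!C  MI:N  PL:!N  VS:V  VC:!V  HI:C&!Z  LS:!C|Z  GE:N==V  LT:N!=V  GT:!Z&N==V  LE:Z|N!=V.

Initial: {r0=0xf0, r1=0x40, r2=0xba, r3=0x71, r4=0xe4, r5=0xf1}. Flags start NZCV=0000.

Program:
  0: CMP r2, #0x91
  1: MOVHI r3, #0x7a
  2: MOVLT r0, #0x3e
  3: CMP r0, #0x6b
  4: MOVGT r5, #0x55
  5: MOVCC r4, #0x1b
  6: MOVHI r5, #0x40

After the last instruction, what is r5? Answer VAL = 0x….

VAL = 0x40

0: ✓ CMP  NZCV=0010
1: ✓ MOVHI  r3←0x7a
2: · MOVLT
3: ✓ CMP  NZCV=1010
4: · MOVGT
5: · MOVCC
6: ✓ MOVHI  r5←0x40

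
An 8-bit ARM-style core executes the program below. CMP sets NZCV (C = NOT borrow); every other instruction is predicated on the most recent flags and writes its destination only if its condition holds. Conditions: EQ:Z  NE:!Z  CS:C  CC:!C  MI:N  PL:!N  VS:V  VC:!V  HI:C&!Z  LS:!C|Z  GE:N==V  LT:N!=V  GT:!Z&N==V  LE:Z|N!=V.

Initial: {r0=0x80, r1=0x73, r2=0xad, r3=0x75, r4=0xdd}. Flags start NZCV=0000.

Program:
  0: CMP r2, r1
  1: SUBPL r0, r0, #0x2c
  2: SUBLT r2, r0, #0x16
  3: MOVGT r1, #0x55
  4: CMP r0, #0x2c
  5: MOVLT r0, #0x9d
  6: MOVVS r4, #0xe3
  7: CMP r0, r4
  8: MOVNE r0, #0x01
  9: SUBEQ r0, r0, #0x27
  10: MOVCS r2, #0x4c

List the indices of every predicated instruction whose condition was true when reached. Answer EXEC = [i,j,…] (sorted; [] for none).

EXEC = [1,2,8]

[0] flags=0011 → (cmp)
[1] flags=0011 PL?T → r0=0x54
[2] flags=0011 LT?T → r2=0x3e
[3] flags=0011 GT?F → skip
[4] flags=0010 → (cmp)
[5] flags=0010 LT?F → skip
[6] flags=0010 VS?F → skip
[7] flags=0000 → (cmp)
[8] flags=0000 NE?T → r0=0x01
[9] flags=0000 EQ?F → skip
[10] flags=0000 CS?F → skip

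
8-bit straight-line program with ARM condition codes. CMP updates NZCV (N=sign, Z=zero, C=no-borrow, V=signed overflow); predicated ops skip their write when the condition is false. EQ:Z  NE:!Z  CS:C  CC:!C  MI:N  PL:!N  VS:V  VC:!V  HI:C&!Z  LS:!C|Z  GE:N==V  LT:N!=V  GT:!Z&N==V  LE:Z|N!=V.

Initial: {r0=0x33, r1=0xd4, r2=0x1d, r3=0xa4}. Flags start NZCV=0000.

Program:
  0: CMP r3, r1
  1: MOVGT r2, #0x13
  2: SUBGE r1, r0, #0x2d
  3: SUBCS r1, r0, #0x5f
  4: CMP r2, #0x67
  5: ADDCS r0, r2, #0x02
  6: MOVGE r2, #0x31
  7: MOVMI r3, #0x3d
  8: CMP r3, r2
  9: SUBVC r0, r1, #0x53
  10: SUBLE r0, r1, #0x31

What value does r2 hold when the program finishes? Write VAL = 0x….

VAL = 0x1d

[0] flags=1000 → (cmp)
[1] flags=1000 GT?F → skip
[2] flags=1000 GE?F → skip
[3] flags=1000 CS?F → skip
[4] flags=1000 → (cmp)
[5] flags=1000 CS?F → skip
[6] flags=1000 GE?F → skip
[7] flags=1000 MI?T → r3=0x3d
[8] flags=0010 → (cmp)
[9] flags=0010 VC?T → r0=0x81
[10] flags=0010 LE?F → skip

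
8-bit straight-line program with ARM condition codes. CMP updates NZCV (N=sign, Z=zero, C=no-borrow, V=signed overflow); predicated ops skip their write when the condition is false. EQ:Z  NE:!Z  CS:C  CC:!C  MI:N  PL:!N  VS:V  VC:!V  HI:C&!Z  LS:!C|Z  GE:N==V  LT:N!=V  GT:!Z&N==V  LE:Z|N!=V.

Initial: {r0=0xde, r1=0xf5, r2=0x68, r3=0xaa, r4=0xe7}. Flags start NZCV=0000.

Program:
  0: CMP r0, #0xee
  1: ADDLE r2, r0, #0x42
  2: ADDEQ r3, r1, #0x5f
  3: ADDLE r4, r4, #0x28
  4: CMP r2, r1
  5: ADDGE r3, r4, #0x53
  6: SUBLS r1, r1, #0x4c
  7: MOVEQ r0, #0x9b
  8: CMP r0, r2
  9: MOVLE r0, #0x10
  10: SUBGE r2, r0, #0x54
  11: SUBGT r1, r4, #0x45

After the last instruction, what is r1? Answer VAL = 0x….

VAL = 0xa9

[0] flags=1000 → (cmp)
[1] flags=1000 LE?T → r2=0x20
[2] flags=1000 EQ?F → skip
[3] flags=1000 LE?T → r4=0x0f
[4] flags=0000 → (cmp)
[5] flags=0000 GE?T → r3=0x62
[6] flags=0000 LS?T → r1=0xa9
[7] flags=0000 EQ?F → skip
[8] flags=1010 → (cmp)
[9] flags=1010 LE?T → r0=0x10
[10] flags=1010 GE?F → skip
[11] flags=1010 GT?F → skip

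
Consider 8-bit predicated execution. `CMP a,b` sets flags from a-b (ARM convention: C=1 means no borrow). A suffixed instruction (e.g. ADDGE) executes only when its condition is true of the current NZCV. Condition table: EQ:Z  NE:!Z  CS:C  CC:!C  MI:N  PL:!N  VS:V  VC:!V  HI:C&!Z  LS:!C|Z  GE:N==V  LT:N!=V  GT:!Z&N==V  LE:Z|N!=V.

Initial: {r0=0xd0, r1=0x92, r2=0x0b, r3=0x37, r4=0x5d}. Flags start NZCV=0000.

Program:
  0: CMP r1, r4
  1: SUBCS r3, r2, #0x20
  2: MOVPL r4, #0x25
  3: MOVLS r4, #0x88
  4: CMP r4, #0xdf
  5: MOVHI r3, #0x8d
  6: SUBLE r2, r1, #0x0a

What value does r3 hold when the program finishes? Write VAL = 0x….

VAL = 0xeb

0: ✓ CMP  NZCV=0011
1: ✓ SUBCS  r3←0xeb
2: ✓ MOVPL  r4←0x25
3: · MOVLS
4: ✓ CMP  NZCV=0000
5: · MOVHI
6: · SUBLE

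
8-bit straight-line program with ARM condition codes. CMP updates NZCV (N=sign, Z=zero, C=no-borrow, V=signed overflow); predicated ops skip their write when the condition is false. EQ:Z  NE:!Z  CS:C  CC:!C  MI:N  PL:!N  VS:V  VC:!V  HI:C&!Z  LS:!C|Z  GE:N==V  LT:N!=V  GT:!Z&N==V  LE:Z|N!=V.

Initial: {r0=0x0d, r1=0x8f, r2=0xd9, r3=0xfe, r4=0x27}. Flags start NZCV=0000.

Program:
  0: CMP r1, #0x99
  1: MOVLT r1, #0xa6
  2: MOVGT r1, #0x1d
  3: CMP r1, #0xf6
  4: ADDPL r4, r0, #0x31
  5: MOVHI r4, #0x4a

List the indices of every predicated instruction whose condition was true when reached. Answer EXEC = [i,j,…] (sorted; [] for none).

[0] flags=1000 → (cmp)
[1] flags=1000 LT?T → r1=0xa6
[2] flags=1000 GT?F → skip
[3] flags=1000 → (cmp)
[4] flags=1000 PL?F → skip
[5] flags=1000 HI?F → skip

EXEC = [1]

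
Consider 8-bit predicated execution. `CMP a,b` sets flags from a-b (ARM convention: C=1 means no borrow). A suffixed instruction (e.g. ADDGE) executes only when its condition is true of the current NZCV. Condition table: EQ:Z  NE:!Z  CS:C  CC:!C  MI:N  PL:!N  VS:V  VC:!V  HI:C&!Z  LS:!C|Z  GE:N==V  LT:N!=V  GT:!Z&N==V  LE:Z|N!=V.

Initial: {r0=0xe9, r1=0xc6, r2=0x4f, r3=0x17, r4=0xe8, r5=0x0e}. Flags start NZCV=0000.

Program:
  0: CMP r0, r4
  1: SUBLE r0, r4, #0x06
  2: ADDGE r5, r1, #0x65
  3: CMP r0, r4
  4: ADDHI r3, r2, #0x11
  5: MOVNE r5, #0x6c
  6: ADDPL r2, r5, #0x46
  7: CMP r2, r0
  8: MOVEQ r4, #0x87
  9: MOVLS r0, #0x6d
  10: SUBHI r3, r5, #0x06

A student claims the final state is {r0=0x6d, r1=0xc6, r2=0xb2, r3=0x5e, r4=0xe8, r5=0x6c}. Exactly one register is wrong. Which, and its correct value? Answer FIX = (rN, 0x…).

FIX = (r3, 0x60)

[0] flags=0010 → (cmp)
[1] flags=0010 LE?F → skip
[2] flags=0010 GE?T → r5=0x2b
[3] flags=0010 → (cmp)
[4] flags=0010 HI?T → r3=0x60
[5] flags=0010 NE?T → r5=0x6c
[6] flags=0010 PL?T → r2=0xb2
[7] flags=1000 → (cmp)
[8] flags=1000 EQ?F → skip
[9] flags=1000 LS?T → r0=0x6d
[10] flags=1000 HI?F → skip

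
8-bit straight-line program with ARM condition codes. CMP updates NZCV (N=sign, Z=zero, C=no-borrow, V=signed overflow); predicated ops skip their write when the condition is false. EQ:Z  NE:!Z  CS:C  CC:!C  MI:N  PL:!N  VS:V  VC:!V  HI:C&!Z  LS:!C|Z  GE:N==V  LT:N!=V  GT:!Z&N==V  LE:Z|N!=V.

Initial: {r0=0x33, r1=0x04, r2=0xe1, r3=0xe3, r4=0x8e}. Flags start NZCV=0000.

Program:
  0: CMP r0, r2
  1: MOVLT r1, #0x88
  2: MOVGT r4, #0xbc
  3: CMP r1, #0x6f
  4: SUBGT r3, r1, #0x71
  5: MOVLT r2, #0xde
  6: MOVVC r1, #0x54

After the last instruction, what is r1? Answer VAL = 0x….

0: ✓ CMP  NZCV=0000
1: · MOVLT
2: ✓ MOVGT  r4←0xbc
3: ✓ CMP  NZCV=1000
4: · SUBGT
5: ✓ MOVLT  r2←0xde
6: ✓ MOVVC  r1←0x54

VAL = 0x54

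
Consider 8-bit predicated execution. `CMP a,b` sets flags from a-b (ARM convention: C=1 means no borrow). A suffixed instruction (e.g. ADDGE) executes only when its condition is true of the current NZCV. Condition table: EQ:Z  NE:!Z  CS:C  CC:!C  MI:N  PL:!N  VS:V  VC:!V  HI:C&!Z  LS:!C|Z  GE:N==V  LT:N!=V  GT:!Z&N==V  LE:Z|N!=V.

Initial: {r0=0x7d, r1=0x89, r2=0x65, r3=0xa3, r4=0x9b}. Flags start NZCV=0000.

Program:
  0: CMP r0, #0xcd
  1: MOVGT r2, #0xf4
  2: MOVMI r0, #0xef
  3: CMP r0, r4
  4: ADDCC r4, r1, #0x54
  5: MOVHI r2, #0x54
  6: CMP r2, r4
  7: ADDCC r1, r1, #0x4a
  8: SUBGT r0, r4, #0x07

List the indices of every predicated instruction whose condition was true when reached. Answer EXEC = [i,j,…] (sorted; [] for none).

0: ✓ CMP  NZCV=1001
1: ✓ MOVGT  r2←0xf4
2: ✓ MOVMI  r0←0xef
3: ✓ CMP  NZCV=0010
4: · ADDCC
5: ✓ MOVHI  r2←0x54
6: ✓ CMP  NZCV=1001
7: ✓ ADDCC  r1←0xd3
8: ✓ SUBGT  r0←0x94

EXEC = [1,2,5,7,8]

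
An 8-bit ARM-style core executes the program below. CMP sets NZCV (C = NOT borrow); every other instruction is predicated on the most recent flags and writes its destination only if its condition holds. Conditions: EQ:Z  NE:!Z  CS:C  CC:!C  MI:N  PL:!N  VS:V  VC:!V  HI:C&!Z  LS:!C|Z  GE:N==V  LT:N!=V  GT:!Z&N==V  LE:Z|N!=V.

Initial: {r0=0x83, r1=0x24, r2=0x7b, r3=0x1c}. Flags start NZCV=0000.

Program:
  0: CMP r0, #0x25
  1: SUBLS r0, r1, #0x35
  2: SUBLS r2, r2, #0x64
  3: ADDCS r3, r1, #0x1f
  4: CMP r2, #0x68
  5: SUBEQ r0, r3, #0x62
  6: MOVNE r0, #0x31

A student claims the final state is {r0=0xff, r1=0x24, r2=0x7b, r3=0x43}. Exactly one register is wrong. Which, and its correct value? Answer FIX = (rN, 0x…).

FIX = (r0, 0x31)

[0] flags=0011 → (cmp)
[1] flags=0011 LS?F → skip
[2] flags=0011 LS?F → skip
[3] flags=0011 CS?T → r3=0x43
[4] flags=0010 → (cmp)
[5] flags=0010 EQ?F → skip
[6] flags=0010 NE?T → r0=0x31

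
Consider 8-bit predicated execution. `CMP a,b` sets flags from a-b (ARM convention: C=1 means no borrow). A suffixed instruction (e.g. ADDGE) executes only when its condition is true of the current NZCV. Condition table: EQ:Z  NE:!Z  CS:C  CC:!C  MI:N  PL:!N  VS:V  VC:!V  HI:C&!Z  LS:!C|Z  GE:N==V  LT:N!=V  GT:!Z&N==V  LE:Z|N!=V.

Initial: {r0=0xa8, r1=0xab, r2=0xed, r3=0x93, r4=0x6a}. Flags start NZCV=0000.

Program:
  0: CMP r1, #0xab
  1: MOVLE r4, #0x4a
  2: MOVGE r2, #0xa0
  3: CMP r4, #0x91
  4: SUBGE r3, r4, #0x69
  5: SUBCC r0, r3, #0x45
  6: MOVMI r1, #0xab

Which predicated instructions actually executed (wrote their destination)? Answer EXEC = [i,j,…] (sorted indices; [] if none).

0: ✓ CMP  NZCV=0110
1: ✓ MOVLE  r4←0x4a
2: ✓ MOVGE  r2←0xa0
3: ✓ CMP  NZCV=1001
4: ✓ SUBGE  r3←0xe1
5: ✓ SUBCC  r0←0x9c
6: ✓ MOVMI  r1←0xab

EXEC = [1,2,4,5,6]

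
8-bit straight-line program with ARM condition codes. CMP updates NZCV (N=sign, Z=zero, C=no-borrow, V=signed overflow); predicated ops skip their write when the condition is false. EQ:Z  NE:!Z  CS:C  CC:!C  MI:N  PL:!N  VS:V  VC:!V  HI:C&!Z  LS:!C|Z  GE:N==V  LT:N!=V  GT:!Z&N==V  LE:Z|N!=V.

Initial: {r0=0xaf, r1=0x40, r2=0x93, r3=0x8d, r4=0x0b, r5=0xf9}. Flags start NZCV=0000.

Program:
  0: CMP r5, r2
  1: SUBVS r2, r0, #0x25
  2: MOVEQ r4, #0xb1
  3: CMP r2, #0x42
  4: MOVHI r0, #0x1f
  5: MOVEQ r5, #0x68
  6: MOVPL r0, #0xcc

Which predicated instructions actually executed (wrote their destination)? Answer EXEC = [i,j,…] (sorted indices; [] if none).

[0] flags=0010 → (cmp)
[1] flags=0010 VS?F → skip
[2] flags=0010 EQ?F → skip
[3] flags=0011 → (cmp)
[4] flags=0011 HI?T → r0=0x1f
[5] flags=0011 EQ?F → skip
[6] flags=0011 PL?T → r0=0xcc

EXEC = [4,6]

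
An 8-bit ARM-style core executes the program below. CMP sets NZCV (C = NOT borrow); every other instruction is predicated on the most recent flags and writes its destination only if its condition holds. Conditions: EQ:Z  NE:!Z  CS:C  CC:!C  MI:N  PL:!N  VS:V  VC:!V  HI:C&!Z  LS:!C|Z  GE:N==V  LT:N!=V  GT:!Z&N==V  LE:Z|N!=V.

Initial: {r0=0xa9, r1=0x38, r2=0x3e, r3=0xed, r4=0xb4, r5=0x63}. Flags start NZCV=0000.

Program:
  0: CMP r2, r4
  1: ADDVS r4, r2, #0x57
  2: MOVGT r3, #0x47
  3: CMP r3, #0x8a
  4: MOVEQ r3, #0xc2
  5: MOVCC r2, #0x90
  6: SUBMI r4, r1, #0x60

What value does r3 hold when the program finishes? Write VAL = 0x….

0: ✓ CMP  NZCV=1001
1: ✓ ADDVS  r4←0x95
2: ✓ MOVGT  r3←0x47
3: ✓ CMP  NZCV=1001
4: · MOVEQ
5: ✓ MOVCC  r2←0x90
6: ✓ SUBMI  r4←0xd8

VAL = 0x47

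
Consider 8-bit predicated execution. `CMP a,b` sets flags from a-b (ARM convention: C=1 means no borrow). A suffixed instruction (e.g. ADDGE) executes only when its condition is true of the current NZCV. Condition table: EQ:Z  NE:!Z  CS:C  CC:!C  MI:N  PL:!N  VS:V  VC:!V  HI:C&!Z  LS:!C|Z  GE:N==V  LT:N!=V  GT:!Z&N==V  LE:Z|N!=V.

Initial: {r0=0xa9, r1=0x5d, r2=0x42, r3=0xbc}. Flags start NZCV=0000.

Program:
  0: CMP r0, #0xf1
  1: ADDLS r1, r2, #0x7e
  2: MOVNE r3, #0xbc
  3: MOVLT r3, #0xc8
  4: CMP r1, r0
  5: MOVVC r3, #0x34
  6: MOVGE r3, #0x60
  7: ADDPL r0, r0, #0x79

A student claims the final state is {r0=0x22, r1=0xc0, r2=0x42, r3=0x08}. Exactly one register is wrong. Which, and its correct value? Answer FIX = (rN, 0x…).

0: ✓ CMP  NZCV=1000
1: ✓ ADDLS  r1←0xc0
2: ✓ MOVNE  r3←0xbc
3: ✓ MOVLT  r3←0xc8
4: ✓ CMP  NZCV=0010
5: ✓ MOVVC  r3←0x34
6: ✓ MOVGE  r3←0x60
7: ✓ ADDPL  r0←0x22

FIX = (r3, 0x60)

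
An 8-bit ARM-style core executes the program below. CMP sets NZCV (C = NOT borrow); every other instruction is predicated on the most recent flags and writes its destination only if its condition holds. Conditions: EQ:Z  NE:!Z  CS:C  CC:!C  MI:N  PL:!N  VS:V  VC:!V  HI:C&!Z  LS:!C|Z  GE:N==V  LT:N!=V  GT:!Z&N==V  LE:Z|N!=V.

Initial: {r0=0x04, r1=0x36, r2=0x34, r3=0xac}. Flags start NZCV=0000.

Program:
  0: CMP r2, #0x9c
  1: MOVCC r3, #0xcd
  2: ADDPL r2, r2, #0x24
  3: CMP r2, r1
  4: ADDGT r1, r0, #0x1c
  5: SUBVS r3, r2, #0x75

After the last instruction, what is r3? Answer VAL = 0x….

VAL = 0xcd

[0] flags=1001 → (cmp)
[1] flags=1001 CC?T → r3=0xcd
[2] flags=1001 PL?F → skip
[3] flags=1000 → (cmp)
[4] flags=1000 GT?F → skip
[5] flags=1000 VS?F → skip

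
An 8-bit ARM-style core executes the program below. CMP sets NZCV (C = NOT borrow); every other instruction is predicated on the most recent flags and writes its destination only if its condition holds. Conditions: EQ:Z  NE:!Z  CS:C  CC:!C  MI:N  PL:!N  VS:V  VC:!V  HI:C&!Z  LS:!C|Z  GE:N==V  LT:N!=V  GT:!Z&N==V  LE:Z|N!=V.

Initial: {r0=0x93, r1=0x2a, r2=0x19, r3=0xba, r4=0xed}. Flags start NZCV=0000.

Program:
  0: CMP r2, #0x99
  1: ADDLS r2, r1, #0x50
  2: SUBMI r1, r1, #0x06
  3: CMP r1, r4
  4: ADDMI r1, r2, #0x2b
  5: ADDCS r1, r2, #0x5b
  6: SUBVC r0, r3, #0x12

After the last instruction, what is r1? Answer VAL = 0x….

VAL = 0x24

0: ✓ CMP  NZCV=1001
1: ✓ ADDLS  r2←0x7a
2: ✓ SUBMI  r1←0x24
3: ✓ CMP  NZCV=0000
4: · ADDMI
5: · ADDCS
6: ✓ SUBVC  r0←0xa8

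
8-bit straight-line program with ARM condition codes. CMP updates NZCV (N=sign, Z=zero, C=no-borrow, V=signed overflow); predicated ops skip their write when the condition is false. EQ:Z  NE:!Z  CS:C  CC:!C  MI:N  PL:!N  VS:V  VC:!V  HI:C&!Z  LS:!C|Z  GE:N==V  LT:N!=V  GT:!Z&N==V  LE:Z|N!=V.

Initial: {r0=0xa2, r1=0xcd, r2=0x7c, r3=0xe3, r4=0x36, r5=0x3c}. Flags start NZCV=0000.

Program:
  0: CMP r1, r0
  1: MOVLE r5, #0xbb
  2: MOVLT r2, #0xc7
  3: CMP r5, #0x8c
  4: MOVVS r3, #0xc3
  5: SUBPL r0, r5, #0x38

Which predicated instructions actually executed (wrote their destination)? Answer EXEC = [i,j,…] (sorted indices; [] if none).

[0] flags=0010 → (cmp)
[1] flags=0010 LE?F → skip
[2] flags=0010 LT?F → skip
[3] flags=1001 → (cmp)
[4] flags=1001 VS?T → r3=0xc3
[5] flags=1001 PL?F → skip

EXEC = [4]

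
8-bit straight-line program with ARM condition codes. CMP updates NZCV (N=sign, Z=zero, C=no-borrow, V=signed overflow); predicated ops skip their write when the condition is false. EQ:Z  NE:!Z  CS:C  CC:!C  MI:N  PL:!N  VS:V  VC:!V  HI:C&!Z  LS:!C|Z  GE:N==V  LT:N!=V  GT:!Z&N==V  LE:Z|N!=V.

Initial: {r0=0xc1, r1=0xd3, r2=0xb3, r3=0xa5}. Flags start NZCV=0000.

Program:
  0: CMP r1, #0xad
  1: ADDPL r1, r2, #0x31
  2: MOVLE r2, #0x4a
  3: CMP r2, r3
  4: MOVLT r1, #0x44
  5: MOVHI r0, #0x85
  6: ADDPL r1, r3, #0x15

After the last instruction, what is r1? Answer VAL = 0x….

0: ✓ CMP  NZCV=0010
1: ✓ ADDPL  r1←0xe4
2: · MOVLE
3: ✓ CMP  NZCV=0010
4: · MOVLT
5: ✓ MOVHI  r0←0x85
6: ✓ ADDPL  r1←0xba

VAL = 0xba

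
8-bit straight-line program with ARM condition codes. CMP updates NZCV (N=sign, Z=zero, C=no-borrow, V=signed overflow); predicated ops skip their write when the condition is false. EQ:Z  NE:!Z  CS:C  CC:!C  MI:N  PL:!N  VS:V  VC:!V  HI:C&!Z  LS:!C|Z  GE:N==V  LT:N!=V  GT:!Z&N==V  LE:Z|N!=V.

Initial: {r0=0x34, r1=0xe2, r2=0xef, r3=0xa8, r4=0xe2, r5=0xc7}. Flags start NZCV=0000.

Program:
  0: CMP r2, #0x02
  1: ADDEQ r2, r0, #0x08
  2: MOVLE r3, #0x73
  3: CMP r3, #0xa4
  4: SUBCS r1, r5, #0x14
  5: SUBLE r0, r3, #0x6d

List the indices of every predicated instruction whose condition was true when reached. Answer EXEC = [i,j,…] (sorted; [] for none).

EXEC = [2]

0: ✓ CMP  NZCV=1010
1: · ADDEQ
2: ✓ MOVLE  r3←0x73
3: ✓ CMP  NZCV=1001
4: · SUBCS
5: · SUBLE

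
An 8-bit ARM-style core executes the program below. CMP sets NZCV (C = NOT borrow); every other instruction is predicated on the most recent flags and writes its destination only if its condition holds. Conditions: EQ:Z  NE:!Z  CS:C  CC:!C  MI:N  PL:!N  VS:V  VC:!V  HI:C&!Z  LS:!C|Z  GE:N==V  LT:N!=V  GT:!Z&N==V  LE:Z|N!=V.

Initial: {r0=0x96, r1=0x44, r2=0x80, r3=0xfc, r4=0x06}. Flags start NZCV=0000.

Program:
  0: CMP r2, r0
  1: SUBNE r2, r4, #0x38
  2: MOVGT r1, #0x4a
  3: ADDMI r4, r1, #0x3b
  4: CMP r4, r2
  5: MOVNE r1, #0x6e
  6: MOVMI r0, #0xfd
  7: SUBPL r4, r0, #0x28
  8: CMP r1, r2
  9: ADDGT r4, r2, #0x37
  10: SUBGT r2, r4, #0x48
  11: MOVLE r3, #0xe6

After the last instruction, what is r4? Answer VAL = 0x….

VAL = 0x05

[0] flags=1000 → (cmp)
[1] flags=1000 NE?T → r2=0xce
[2] flags=1000 GT?F → skip
[3] flags=1000 MI?T → r4=0x7f
[4] flags=1001 → (cmp)
[5] flags=1001 NE?T → r1=0x6e
[6] flags=1001 MI?T → r0=0xfd
[7] flags=1001 PL?F → skip
[8] flags=1001 → (cmp)
[9] flags=1001 GT?T → r4=0x05
[10] flags=1001 GT?T → r2=0xbd
[11] flags=1001 LE?F → skip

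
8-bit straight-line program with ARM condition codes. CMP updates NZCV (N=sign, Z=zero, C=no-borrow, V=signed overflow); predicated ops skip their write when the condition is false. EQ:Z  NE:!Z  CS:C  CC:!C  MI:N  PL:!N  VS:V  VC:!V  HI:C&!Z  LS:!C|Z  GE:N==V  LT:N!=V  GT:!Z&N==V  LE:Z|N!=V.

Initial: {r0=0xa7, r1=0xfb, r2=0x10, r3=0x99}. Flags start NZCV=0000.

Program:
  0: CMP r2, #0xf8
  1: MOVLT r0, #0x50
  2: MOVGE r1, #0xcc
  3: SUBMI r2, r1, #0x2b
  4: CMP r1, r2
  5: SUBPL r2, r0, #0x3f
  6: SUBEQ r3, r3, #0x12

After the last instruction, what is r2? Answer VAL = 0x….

VAL = 0x10

0: ✓ CMP  NZCV=0000
1: · MOVLT
2: ✓ MOVGE  r1←0xcc
3: · SUBMI
4: ✓ CMP  NZCV=1010
5: · SUBPL
6: · SUBEQ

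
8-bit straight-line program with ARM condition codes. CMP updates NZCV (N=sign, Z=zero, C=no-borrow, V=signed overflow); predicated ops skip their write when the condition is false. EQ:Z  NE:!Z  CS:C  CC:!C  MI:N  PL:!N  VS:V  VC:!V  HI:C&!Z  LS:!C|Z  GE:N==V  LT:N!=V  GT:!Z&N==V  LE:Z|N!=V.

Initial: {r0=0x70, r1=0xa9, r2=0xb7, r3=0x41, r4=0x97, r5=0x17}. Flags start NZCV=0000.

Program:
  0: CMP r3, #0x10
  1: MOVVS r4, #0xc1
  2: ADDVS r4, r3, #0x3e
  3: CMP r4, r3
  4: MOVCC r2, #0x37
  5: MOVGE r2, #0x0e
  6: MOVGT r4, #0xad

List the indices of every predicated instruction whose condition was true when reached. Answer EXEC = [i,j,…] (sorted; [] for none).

EXEC = []

[0] flags=0010 → (cmp)
[1] flags=0010 VS?F → skip
[2] flags=0010 VS?F → skip
[3] flags=0011 → (cmp)
[4] flags=0011 CC?F → skip
[5] flags=0011 GE?F → skip
[6] flags=0011 GT?F → skip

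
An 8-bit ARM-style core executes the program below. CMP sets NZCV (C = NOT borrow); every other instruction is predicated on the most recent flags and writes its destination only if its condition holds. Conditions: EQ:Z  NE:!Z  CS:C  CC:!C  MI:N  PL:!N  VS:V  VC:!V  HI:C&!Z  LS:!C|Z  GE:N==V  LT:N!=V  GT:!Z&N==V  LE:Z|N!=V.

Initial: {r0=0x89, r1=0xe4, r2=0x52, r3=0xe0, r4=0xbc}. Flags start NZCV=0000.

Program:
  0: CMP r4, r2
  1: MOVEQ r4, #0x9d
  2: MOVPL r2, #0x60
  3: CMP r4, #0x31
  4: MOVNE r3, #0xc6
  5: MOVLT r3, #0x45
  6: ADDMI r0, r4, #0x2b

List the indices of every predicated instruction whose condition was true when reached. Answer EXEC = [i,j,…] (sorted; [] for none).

0: ✓ CMP  NZCV=0011
1: · MOVEQ
2: ✓ MOVPL  r2←0x60
3: ✓ CMP  NZCV=1010
4: ✓ MOVNE  r3←0xc6
5: ✓ MOVLT  r3←0x45
6: ✓ ADDMI  r0←0xe7

EXEC = [2,4,5,6]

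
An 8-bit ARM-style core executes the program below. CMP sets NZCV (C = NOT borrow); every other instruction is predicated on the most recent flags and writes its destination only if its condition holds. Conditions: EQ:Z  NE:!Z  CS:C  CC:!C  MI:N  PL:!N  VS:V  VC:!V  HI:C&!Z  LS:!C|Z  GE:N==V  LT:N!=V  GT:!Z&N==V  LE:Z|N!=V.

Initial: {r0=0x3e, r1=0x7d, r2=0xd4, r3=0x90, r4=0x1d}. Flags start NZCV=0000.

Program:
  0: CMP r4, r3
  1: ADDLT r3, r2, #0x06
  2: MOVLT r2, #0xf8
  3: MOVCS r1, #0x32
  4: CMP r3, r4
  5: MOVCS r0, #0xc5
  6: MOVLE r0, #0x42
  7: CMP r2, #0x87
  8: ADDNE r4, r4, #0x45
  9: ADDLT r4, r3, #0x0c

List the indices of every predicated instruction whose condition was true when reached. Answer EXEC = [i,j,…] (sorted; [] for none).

EXEC = [5,6,8]

[0] flags=1001 → (cmp)
[1] flags=1001 LT?F → skip
[2] flags=1001 LT?F → skip
[3] flags=1001 CS?F → skip
[4] flags=0011 → (cmp)
[5] flags=0011 CS?T → r0=0xc5
[6] flags=0011 LE?T → r0=0x42
[7] flags=0010 → (cmp)
[8] flags=0010 NE?T → r4=0x62
[9] flags=0010 LT?F → skip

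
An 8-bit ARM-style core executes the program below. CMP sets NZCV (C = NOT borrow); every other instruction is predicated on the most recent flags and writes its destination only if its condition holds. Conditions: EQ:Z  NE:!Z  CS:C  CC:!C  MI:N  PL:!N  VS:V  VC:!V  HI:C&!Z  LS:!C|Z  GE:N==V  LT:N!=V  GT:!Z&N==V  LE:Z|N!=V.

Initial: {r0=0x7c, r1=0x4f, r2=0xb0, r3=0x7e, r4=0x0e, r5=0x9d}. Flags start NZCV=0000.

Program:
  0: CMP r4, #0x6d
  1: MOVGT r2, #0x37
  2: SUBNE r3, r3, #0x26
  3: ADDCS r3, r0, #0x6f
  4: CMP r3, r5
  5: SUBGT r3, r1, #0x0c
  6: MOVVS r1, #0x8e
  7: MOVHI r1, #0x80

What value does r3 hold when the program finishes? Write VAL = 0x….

[0] flags=1000 → (cmp)
[1] flags=1000 GT?F → skip
[2] flags=1000 NE?T → r3=0x58
[3] flags=1000 CS?F → skip
[4] flags=1001 → (cmp)
[5] flags=1001 GT?T → r3=0x43
[6] flags=1001 VS?T → r1=0x8e
[7] flags=1001 HI?F → skip

VAL = 0x43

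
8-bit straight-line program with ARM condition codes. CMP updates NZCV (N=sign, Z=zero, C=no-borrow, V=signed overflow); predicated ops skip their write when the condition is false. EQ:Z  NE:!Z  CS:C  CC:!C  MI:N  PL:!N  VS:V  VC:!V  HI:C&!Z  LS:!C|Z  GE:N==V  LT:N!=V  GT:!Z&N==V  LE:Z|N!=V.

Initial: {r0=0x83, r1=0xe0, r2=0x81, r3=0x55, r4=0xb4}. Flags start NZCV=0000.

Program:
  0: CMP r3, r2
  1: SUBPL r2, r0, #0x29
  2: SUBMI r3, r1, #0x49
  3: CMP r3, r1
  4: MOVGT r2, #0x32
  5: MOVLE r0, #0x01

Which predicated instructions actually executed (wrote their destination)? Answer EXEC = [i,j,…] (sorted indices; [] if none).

0: ✓ CMP  NZCV=1001
1: · SUBPL
2: ✓ SUBMI  r3←0x97
3: ✓ CMP  NZCV=1000
4: · MOVGT
5: ✓ MOVLE  r0←0x01

EXEC = [2,5]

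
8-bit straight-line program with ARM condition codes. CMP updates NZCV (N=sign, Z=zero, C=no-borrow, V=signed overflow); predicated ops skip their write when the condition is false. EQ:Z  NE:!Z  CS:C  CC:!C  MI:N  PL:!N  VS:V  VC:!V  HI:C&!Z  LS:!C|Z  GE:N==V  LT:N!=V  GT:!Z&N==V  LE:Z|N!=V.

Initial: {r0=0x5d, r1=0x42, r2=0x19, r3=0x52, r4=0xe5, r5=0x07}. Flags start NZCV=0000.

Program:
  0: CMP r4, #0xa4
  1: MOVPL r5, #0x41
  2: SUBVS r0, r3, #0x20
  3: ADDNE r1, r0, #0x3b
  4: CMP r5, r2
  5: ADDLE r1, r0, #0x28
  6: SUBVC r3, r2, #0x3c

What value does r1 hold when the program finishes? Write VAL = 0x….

VAL = 0x98

0: ✓ CMP  NZCV=0010
1: ✓ MOVPL  r5←0x41
2: · SUBVS
3: ✓ ADDNE  r1←0x98
4: ✓ CMP  NZCV=0010
5: · ADDLE
6: ✓ SUBVC  r3←0xdd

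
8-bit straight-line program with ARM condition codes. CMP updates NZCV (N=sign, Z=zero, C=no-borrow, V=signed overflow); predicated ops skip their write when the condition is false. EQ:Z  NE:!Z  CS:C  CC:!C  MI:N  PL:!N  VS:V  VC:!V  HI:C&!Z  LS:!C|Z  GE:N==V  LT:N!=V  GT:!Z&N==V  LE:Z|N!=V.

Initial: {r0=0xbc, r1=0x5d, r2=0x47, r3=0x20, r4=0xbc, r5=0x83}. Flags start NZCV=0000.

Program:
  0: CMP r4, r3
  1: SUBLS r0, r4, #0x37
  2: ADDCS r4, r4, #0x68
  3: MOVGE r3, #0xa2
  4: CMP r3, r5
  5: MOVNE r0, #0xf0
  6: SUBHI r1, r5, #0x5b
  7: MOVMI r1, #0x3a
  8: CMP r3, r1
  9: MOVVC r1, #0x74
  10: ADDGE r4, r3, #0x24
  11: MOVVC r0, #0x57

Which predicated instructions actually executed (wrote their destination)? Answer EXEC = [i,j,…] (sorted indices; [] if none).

[0] flags=1010 → (cmp)
[1] flags=1010 LS?F → skip
[2] flags=1010 CS?T → r4=0x24
[3] flags=1010 GE?F → skip
[4] flags=1001 → (cmp)
[5] flags=1001 NE?T → r0=0xf0
[6] flags=1001 HI?F → skip
[7] flags=1001 MI?T → r1=0x3a
[8] flags=1000 → (cmp)
[9] flags=1000 VC?T → r1=0x74
[10] flags=1000 GE?F → skip
[11] flags=1000 VC?T → r0=0x57

EXEC = [2,5,7,9,11]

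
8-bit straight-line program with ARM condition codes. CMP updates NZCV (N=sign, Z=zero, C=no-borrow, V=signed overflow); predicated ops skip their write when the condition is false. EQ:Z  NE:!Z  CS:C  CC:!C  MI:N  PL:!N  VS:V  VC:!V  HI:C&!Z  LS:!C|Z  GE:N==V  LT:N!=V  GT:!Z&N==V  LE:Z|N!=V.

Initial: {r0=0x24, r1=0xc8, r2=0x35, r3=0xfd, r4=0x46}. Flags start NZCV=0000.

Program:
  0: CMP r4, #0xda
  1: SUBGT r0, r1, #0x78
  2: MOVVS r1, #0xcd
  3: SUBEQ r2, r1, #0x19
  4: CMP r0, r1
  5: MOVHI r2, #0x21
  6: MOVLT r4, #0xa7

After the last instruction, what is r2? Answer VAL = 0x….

VAL = 0x35

0: ✓ CMP  NZCV=0000
1: ✓ SUBGT  r0←0x50
2: · MOVVS
3: · SUBEQ
4: ✓ CMP  NZCV=1001
5: · MOVHI
6: · MOVLT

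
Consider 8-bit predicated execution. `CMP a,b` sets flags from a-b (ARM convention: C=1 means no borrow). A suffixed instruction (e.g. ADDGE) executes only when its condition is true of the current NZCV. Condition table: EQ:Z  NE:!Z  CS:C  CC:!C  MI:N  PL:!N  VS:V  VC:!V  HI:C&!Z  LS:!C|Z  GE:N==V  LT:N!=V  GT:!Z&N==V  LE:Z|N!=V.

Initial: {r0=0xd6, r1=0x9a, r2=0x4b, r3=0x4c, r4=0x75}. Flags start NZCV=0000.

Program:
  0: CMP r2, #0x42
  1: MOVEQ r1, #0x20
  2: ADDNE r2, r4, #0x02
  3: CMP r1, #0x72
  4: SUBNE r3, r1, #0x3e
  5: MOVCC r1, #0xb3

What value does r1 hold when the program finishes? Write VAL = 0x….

0: ✓ CMP  NZCV=0010
1: · MOVEQ
2: ✓ ADDNE  r2←0x77
3: ✓ CMP  NZCV=0011
4: ✓ SUBNE  r3←0x5c
5: · MOVCC

VAL = 0x9a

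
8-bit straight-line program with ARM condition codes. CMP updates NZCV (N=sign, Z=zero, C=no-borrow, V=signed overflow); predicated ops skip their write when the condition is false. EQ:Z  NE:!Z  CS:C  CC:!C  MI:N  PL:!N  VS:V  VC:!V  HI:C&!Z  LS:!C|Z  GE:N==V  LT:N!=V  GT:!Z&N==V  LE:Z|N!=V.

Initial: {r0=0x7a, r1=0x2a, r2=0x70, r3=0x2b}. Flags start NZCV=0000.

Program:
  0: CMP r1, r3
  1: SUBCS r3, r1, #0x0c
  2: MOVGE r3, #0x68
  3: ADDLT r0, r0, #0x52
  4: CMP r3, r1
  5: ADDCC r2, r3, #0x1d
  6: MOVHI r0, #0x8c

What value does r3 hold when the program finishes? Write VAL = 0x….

0: ✓ CMP  NZCV=1000
1: · SUBCS
2: · MOVGE
3: ✓ ADDLT  r0←0xcc
4: ✓ CMP  NZCV=0010
5: · ADDCC
6: ✓ MOVHI  r0←0x8c

VAL = 0x2b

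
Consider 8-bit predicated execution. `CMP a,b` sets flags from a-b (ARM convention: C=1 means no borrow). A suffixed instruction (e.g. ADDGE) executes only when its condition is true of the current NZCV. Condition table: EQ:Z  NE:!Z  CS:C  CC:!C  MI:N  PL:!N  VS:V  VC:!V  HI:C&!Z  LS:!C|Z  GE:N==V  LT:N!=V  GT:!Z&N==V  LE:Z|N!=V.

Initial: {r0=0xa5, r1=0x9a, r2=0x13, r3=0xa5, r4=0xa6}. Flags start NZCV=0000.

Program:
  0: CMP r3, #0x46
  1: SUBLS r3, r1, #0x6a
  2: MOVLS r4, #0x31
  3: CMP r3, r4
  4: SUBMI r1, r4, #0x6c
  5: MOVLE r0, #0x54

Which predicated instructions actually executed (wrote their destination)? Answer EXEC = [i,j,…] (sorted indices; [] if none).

0: ✓ CMP  NZCV=0011
1: · SUBLS
2: · MOVLS
3: ✓ CMP  NZCV=1000
4: ✓ SUBMI  r1←0x3a
5: ✓ MOVLE  r0←0x54

EXEC = [4,5]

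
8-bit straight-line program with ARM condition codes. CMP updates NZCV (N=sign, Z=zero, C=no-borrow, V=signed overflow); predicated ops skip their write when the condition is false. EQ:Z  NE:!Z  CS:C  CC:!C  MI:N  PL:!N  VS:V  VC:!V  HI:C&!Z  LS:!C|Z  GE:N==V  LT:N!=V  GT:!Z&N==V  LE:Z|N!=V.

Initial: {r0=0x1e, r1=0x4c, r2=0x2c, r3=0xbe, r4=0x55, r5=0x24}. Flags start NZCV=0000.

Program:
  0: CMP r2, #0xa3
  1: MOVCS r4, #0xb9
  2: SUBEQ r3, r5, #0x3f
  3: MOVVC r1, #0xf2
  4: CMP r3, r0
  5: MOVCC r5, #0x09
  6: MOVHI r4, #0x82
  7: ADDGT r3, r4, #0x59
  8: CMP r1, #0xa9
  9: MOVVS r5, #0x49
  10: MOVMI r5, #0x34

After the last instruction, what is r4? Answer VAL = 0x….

VAL = 0x82

0: ✓ CMP  NZCV=1001
1: · MOVCS
2: · SUBEQ
3: · MOVVC
4: ✓ CMP  NZCV=1010
5: · MOVCC
6: ✓ MOVHI  r4←0x82
7: · ADDGT
8: ✓ CMP  NZCV=1001
9: ✓ MOVVS  r5←0x49
10: ✓ MOVMI  r5←0x34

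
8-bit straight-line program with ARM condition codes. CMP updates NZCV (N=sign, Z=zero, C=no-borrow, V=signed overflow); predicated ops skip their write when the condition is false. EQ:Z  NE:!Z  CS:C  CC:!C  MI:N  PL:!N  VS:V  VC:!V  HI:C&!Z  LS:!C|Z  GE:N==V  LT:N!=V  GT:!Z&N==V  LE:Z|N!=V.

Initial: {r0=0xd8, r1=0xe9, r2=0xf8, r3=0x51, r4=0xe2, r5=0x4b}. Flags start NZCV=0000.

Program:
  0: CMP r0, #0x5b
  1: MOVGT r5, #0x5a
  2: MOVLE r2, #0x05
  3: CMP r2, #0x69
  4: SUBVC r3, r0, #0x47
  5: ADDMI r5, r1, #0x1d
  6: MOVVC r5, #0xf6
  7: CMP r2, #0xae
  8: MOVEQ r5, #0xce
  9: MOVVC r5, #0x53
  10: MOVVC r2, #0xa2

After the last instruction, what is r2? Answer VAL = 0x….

[0] flags=0011 → (cmp)
[1] flags=0011 GT?F → skip
[2] flags=0011 LE?T → r2=0x05
[3] flags=1000 → (cmp)
[4] flags=1000 VC?T → r3=0x91
[5] flags=1000 MI?T → r5=0x06
[6] flags=1000 VC?T → r5=0xf6
[7] flags=0000 → (cmp)
[8] flags=0000 EQ?F → skip
[9] flags=0000 VC?T → r5=0x53
[10] flags=0000 VC?T → r2=0xa2

VAL = 0xa2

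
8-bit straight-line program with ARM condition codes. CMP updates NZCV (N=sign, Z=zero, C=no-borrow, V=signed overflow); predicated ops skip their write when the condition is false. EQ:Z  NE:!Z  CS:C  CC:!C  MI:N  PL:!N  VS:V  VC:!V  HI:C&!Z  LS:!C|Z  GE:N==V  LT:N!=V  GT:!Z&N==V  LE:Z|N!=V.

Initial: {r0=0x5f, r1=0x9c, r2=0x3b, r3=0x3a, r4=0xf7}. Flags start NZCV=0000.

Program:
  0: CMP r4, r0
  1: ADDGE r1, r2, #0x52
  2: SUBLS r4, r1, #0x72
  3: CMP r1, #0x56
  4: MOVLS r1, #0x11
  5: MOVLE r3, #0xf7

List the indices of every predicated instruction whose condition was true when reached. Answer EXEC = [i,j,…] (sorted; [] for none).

0: ✓ CMP  NZCV=1010
1: · ADDGE
2: · SUBLS
3: ✓ CMP  NZCV=0011
4: · MOVLS
5: ✓ MOVLE  r3←0xf7

EXEC = [5]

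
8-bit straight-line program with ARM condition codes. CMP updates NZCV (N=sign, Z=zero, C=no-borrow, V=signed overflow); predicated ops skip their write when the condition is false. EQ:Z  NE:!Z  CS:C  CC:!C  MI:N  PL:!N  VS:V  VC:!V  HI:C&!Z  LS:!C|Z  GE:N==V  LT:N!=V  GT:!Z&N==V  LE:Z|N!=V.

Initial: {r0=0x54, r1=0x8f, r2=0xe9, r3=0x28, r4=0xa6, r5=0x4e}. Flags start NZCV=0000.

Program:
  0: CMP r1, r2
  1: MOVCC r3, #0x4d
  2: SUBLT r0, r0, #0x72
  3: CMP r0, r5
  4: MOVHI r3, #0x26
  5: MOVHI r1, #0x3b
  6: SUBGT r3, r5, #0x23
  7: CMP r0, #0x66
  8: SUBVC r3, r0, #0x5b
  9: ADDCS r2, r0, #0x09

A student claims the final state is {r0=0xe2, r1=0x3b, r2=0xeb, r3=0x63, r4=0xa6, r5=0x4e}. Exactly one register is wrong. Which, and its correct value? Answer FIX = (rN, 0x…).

FIX = (r3, 0x26)

[0] flags=1000 → (cmp)
[1] flags=1000 CC?T → r3=0x4d
[2] flags=1000 LT?T → r0=0xe2
[3] flags=1010 → (cmp)
[4] flags=1010 HI?T → r3=0x26
[5] flags=1010 HI?T → r1=0x3b
[6] flags=1010 GT?F → skip
[7] flags=0011 → (cmp)
[8] flags=0011 VC?F → skip
[9] flags=0011 CS?T → r2=0xeb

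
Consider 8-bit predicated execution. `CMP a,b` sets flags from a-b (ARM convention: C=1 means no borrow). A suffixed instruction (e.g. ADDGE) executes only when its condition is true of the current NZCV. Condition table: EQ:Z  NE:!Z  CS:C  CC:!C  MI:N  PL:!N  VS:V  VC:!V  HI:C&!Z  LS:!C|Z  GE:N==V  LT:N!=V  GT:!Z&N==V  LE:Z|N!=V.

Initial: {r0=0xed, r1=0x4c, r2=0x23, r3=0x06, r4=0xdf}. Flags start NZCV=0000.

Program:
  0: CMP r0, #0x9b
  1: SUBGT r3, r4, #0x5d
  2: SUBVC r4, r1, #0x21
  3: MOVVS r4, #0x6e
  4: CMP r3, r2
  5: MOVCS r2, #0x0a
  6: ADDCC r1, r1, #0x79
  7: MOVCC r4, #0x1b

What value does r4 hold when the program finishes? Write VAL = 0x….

VAL = 0x2b

[0] flags=0010 → (cmp)
[1] flags=0010 GT?T → r3=0x82
[2] flags=0010 VC?T → r4=0x2b
[3] flags=0010 VS?F → skip
[4] flags=0011 → (cmp)
[5] flags=0011 CS?T → r2=0x0a
[6] flags=0011 CC?F → skip
[7] flags=0011 CC?F → skip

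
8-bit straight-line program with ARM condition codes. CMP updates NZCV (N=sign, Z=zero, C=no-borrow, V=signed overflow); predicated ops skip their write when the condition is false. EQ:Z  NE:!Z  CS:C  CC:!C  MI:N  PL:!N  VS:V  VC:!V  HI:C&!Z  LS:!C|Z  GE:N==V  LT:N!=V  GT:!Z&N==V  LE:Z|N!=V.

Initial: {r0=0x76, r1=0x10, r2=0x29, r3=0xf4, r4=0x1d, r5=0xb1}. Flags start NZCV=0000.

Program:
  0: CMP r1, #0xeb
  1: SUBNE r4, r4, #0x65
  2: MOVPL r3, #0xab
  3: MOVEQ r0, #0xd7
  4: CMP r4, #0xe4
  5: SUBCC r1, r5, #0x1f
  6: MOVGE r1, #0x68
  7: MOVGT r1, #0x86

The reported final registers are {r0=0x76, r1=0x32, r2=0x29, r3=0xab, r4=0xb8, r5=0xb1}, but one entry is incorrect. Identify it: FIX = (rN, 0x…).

FIX = (r1, 0x92)

0: ✓ CMP  NZCV=0000
1: ✓ SUBNE  r4←0xb8
2: ✓ MOVPL  r3←0xab
3: · MOVEQ
4: ✓ CMP  NZCV=1000
5: ✓ SUBCC  r1←0x92
6: · MOVGE
7: · MOVGT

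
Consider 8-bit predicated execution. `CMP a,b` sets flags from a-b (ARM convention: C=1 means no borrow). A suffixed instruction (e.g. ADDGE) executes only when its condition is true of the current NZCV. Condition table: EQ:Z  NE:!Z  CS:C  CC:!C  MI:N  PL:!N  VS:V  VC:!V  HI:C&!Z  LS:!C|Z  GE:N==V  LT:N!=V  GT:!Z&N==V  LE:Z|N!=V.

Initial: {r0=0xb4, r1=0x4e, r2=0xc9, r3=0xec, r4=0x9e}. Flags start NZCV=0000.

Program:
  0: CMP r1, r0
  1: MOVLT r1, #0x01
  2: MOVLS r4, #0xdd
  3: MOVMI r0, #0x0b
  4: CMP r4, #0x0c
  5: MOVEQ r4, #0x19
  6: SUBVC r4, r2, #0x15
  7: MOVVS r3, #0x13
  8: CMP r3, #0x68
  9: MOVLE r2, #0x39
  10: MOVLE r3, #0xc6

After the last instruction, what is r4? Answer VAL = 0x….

[0] flags=1001 → (cmp)
[1] flags=1001 LT?F → skip
[2] flags=1001 LS?T → r4=0xdd
[3] flags=1001 MI?T → r0=0x0b
[4] flags=1010 → (cmp)
[5] flags=1010 EQ?F → skip
[6] flags=1010 VC?T → r4=0xb4
[7] flags=1010 VS?F → skip
[8] flags=1010 → (cmp)
[9] flags=1010 LE?T → r2=0x39
[10] flags=1010 LE?T → r3=0xc6

VAL = 0xb4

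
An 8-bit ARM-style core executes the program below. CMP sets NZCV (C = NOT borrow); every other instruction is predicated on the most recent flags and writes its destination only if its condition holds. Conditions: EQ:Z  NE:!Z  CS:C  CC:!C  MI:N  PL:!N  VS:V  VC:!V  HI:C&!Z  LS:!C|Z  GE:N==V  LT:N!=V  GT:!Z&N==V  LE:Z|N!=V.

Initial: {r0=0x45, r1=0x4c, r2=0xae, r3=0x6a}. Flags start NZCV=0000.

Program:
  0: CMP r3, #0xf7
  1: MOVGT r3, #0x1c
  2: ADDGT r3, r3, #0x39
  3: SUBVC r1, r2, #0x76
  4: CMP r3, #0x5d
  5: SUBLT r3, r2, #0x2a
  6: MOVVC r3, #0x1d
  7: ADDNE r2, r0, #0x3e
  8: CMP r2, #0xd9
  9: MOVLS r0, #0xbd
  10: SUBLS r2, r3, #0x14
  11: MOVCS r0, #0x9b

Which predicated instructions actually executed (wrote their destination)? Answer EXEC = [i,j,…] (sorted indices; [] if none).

[0] flags=0000 → (cmp)
[1] flags=0000 GT?T → r3=0x1c
[2] flags=0000 GT?T → r3=0x55
[3] flags=0000 VC?T → r1=0x38
[4] flags=1000 → (cmp)
[5] flags=1000 LT?T → r3=0x84
[6] flags=1000 VC?T → r3=0x1d
[7] flags=1000 NE?T → r2=0x83
[8] flags=1000 → (cmp)
[9] flags=1000 LS?T → r0=0xbd
[10] flags=1000 LS?T → r2=0x09
[11] flags=1000 CS?F → skip

EXEC = [1,2,3,5,6,7,9,10]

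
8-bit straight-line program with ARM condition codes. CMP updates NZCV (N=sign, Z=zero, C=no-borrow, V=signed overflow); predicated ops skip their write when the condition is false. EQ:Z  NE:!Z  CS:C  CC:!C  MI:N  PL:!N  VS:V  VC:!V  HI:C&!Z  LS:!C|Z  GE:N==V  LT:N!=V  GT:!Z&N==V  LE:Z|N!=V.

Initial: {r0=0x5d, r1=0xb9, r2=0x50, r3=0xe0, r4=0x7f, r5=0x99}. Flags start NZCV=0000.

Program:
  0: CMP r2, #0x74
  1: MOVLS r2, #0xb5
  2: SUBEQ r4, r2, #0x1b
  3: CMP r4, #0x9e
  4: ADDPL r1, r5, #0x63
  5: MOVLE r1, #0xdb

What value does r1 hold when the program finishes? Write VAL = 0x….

VAL = 0xb9

[0] flags=1000 → (cmp)
[1] flags=1000 LS?T → r2=0xb5
[2] flags=1000 EQ?F → skip
[3] flags=1001 → (cmp)
[4] flags=1001 PL?F → skip
[5] flags=1001 LE?F → skip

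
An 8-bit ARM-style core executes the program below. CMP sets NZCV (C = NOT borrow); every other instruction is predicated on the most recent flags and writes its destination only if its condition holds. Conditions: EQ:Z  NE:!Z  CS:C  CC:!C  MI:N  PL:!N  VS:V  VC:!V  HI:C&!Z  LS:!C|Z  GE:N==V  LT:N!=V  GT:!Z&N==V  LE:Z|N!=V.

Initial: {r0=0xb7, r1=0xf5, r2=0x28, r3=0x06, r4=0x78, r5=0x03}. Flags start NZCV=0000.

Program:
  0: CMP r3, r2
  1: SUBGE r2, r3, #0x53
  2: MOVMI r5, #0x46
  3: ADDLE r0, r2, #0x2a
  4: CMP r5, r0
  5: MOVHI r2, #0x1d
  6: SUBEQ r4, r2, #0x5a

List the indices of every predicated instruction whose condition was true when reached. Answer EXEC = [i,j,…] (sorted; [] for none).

0: ✓ CMP  NZCV=1000
1: · SUBGE
2: ✓ MOVMI  r5←0x46
3: ✓ ADDLE  r0←0x52
4: ✓ CMP  NZCV=1000
5: · MOVHI
6: · SUBEQ

EXEC = [2,3]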